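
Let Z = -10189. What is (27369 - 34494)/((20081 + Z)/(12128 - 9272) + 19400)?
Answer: -5087250/13854073 ≈ -0.36720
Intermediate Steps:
(27369 - 34494)/((20081 + Z)/(12128 - 9272) + 19400) = (27369 - 34494)/((20081 - 10189)/(12128 - 9272) + 19400) = -7125/(9892/2856 + 19400) = -7125/(9892*(1/2856) + 19400) = -7125/(2473/714 + 19400) = -7125/13854073/714 = -7125*714/13854073 = -5087250/13854073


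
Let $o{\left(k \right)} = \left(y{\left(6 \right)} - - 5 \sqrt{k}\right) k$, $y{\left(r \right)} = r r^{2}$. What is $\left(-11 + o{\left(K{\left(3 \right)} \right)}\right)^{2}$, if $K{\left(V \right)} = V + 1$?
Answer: $797449$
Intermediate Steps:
$y{\left(r \right)} = r^{3}$
$K{\left(V \right)} = 1 + V$
$o{\left(k \right)} = k \left(216 + 5 \sqrt{k}\right)$ ($o{\left(k \right)} = \left(6^{3} - - 5 \sqrt{k}\right) k = \left(216 + 5 \sqrt{k}\right) k = k \left(216 + 5 \sqrt{k}\right)$)
$\left(-11 + o{\left(K{\left(3 \right)} \right)}\right)^{2} = \left(-11 + \left(5 \left(1 + 3\right)^{\frac{3}{2}} + 216 \left(1 + 3\right)\right)\right)^{2} = \left(-11 + \left(5 \cdot 4^{\frac{3}{2}} + 216 \cdot 4\right)\right)^{2} = \left(-11 + \left(5 \cdot 8 + 864\right)\right)^{2} = \left(-11 + \left(40 + 864\right)\right)^{2} = \left(-11 + 904\right)^{2} = 893^{2} = 797449$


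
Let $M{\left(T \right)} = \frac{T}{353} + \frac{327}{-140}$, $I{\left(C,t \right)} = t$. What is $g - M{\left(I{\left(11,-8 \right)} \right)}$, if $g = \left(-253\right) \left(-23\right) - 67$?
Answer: $\frac{284380391}{49420} \approx 5754.4$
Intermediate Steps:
$M{\left(T \right)} = - \frac{327}{140} + \frac{T}{353}$ ($M{\left(T \right)} = T \frac{1}{353} + 327 \left(- \frac{1}{140}\right) = \frac{T}{353} - \frac{327}{140} = - \frac{327}{140} + \frac{T}{353}$)
$g = 5752$ ($g = 5819 - 67 = 5752$)
$g - M{\left(I{\left(11,-8 \right)} \right)} = 5752 - \left(- \frac{327}{140} + \frac{1}{353} \left(-8\right)\right) = 5752 - \left(- \frac{327}{140} - \frac{8}{353}\right) = 5752 - - \frac{116551}{49420} = 5752 + \frac{116551}{49420} = \frac{284380391}{49420}$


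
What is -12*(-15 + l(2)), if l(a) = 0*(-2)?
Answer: 180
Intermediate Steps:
l(a) = 0
-12*(-15 + l(2)) = -12*(-15 + 0) = -12*(-15) = 180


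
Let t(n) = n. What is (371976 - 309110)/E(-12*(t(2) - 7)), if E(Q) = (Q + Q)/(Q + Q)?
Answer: 62866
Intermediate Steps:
E(Q) = 1 (E(Q) = (2*Q)/((2*Q)) = (2*Q)*(1/(2*Q)) = 1)
(371976 - 309110)/E(-12*(t(2) - 7)) = (371976 - 309110)/1 = 62866*1 = 62866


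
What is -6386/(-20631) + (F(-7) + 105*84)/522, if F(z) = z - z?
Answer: 10294384/598299 ≈ 17.206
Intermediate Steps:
F(z) = 0
-6386/(-20631) + (F(-7) + 105*84)/522 = -6386/(-20631) + (0 + 105*84)/522 = -6386*(-1/20631) + (0 + 8820)*(1/522) = 6386/20631 + 8820*(1/522) = 6386/20631 + 490/29 = 10294384/598299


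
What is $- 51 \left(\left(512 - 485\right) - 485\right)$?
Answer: $23358$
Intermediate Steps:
$- 51 \left(\left(512 - 485\right) - 485\right) = - 51 \left(27 - 485\right) = \left(-51\right) \left(-458\right) = 23358$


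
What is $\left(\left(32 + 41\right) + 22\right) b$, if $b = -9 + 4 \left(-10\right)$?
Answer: $-4655$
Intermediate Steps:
$b = -49$ ($b = -9 - 40 = -49$)
$\left(\left(32 + 41\right) + 22\right) b = \left(\left(32 + 41\right) + 22\right) \left(-49\right) = \left(73 + 22\right) \left(-49\right) = 95 \left(-49\right) = -4655$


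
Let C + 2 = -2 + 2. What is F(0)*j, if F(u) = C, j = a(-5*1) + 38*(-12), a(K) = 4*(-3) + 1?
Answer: 934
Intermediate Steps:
a(K) = -11 (a(K) = -12 + 1 = -11)
C = -2 (C = -2 + (-2 + 2) = -2 + 0 = -2)
j = -467 (j = -11 + 38*(-12) = -11 - 456 = -467)
F(u) = -2
F(0)*j = -2*(-467) = 934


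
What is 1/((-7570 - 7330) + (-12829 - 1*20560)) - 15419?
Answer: -744568092/48289 ≈ -15419.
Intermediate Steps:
1/((-7570 - 7330) + (-12829 - 1*20560)) - 15419 = 1/(-14900 + (-12829 - 20560)) - 15419 = 1/(-14900 - 33389) - 15419 = 1/(-48289) - 15419 = -1/48289 - 15419 = -744568092/48289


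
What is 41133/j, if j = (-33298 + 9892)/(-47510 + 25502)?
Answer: 150875844/3901 ≈ 38676.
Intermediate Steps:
j = 3901/3668 (j = -23406/(-22008) = -23406*(-1/22008) = 3901/3668 ≈ 1.0635)
41133/j = 41133/(3901/3668) = 41133*(3668/3901) = 150875844/3901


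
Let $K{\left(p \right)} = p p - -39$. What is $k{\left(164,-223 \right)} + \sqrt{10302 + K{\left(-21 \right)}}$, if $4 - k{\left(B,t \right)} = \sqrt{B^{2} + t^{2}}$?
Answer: $4 - 5 \sqrt{3065} + 3 \sqrt{1198} \approx -168.98$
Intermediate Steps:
$K{\left(p \right)} = 39 + p^{2}$ ($K{\left(p \right)} = p^{2} + 39 = 39 + p^{2}$)
$k{\left(B,t \right)} = 4 - \sqrt{B^{2} + t^{2}}$
$k{\left(164,-223 \right)} + \sqrt{10302 + K{\left(-21 \right)}} = \left(4 - \sqrt{164^{2} + \left(-223\right)^{2}}\right) + \sqrt{10302 + \left(39 + \left(-21\right)^{2}\right)} = \left(4 - \sqrt{26896 + 49729}\right) + \sqrt{10302 + \left(39 + 441\right)} = \left(4 - \sqrt{76625}\right) + \sqrt{10302 + 480} = \left(4 - 5 \sqrt{3065}\right) + \sqrt{10782} = \left(4 - 5 \sqrt{3065}\right) + 3 \sqrt{1198} = 4 - 5 \sqrt{3065} + 3 \sqrt{1198}$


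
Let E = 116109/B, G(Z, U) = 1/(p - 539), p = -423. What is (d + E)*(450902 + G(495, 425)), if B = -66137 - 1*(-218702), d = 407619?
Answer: 642270663762553386/3494465 ≈ 1.8380e+11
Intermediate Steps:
B = 152565 (B = -66137 + 218702 = 152565)
G(Z, U) = -1/962 (G(Z, U) = 1/(-423 - 539) = 1/(-962) = -1/962)
E = 5529/7265 (E = 116109/152565 = 116109*(1/152565) = 5529/7265 ≈ 0.76105)
(d + E)*(450902 + G(495, 425)) = (407619 + 5529/7265)*(450902 - 1/962) = (2961357564/7265)*(433767723/962) = 642270663762553386/3494465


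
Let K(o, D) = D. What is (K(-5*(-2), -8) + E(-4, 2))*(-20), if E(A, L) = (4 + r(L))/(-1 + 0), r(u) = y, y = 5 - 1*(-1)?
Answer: 360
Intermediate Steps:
y = 6 (y = 5 + 1 = 6)
r(u) = 6
E(A, L) = -10 (E(A, L) = (4 + 6)/(-1 + 0) = 10/(-1) = 10*(-1) = -10)
(K(-5*(-2), -8) + E(-4, 2))*(-20) = (-8 - 10)*(-20) = -18*(-20) = 360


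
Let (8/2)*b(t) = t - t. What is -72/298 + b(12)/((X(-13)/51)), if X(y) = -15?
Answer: -36/149 ≈ -0.24161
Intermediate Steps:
b(t) = 0 (b(t) = (t - t)/4 = (¼)*0 = 0)
-72/298 + b(12)/((X(-13)/51)) = -72/298 + 0/((-15/51)) = -72*1/298 + 0/((-15*1/51)) = -36/149 + 0/(-5/17) = -36/149 + 0*(-17/5) = -36/149 + 0 = -36/149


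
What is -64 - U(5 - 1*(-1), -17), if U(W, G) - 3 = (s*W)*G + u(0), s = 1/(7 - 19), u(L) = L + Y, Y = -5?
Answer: -141/2 ≈ -70.500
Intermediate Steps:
u(L) = -5 + L (u(L) = L - 5 = -5 + L)
s = -1/12 (s = 1/(-12) = -1/12 ≈ -0.083333)
U(W, G) = -2 - G*W/12 (U(W, G) = 3 + ((-W/12)*G + (-5 + 0)) = 3 + (-G*W/12 - 5) = 3 + (-5 - G*W/12) = -2 - G*W/12)
-64 - U(5 - 1*(-1), -17) = -64 - (-2 - 1/12*(-17)*(5 - 1*(-1))) = -64 - (-2 - 1/12*(-17)*(5 + 1)) = -64 - (-2 - 1/12*(-17)*6) = -64 - (-2 + 17/2) = -64 - 1*13/2 = -64 - 13/2 = -141/2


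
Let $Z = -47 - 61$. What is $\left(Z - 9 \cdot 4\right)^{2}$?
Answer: $20736$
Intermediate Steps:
$Z = -108$
$\left(Z - 9 \cdot 4\right)^{2} = \left(-108 - 9 \cdot 4\right)^{2} = \left(-108 - 36\right)^{2} = \left(-144\right)^{2} = 20736$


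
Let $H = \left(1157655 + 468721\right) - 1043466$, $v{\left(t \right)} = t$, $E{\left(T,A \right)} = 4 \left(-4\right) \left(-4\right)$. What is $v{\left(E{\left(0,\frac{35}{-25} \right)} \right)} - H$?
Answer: $-582846$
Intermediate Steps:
$E{\left(T,A \right)} = 64$ ($E{\left(T,A \right)} = \left(-16\right) \left(-4\right) = 64$)
$H = 582910$ ($H = 1626376 - 1043466 = 582910$)
$v{\left(E{\left(0,\frac{35}{-25} \right)} \right)} - H = 64 - 582910 = -582846$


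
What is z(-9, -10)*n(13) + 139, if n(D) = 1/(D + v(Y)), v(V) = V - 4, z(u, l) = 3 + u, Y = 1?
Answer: 692/5 ≈ 138.40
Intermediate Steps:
v(V) = -4 + V
n(D) = 1/(-3 + D) (n(D) = 1/(D + (-4 + 1)) = 1/(D - 3) = 1/(-3 + D))
z(-9, -10)*n(13) + 139 = (3 - 9)/(-3 + 13) + 139 = -6/10 + 139 = -6*⅒ + 139 = -⅗ + 139 = 692/5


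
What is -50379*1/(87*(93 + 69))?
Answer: -16793/4698 ≈ -3.5745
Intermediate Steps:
-50379*1/(87*(93 + 69)) = -50379/(162*87) = -50379/14094 = -50379*1/14094 = -16793/4698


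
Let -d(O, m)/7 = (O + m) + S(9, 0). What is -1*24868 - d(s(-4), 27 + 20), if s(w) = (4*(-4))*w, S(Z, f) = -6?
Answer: -24133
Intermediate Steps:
s(w) = -16*w
d(O, m) = 42 - 7*O - 7*m (d(O, m) = -7*((O + m) - 6) = -7*(-6 + O + m) = 42 - 7*O - 7*m)
-1*24868 - d(s(-4), 27 + 20) = -1*24868 - (42 - (-112)*(-4) - 7*(27 + 20)) = -24868 - (42 - 7*64 - 7*47) = -24868 - (42 - 448 - 329) = -24868 - 1*(-735) = -24868 + 735 = -24133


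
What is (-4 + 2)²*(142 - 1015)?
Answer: -3492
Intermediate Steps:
(-4 + 2)²*(142 - 1015) = (-2)²*(-873) = 4*(-873) = -3492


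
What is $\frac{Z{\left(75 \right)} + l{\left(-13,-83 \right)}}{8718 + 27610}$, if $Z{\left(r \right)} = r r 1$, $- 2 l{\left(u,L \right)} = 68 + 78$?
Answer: $\frac{694}{4541} \approx 0.15283$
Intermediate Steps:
$l{\left(u,L \right)} = -73$ ($l{\left(u,L \right)} = - \frac{68 + 78}{2} = \left(- \frac{1}{2}\right) 146 = -73$)
$Z{\left(r \right)} = r^{2}$ ($Z{\left(r \right)} = r^{2} \cdot 1 = r^{2}$)
$\frac{Z{\left(75 \right)} + l{\left(-13,-83 \right)}}{8718 + 27610} = \frac{75^{2} - 73}{8718 + 27610} = \frac{5625 - 73}{36328} = 5552 \cdot \frac{1}{36328} = \frac{694}{4541}$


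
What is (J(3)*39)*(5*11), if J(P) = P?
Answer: 6435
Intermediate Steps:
(J(3)*39)*(5*11) = (3*39)*(5*11) = 117*55 = 6435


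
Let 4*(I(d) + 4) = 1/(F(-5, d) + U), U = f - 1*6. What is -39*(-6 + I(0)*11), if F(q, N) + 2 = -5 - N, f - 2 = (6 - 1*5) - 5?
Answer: 39143/20 ≈ 1957.2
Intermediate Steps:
f = -2 (f = 2 + ((6 - 1*5) - 5) = 2 + ((6 - 5) - 5) = 2 + (1 - 5) = 2 - 4 = -2)
F(q, N) = -7 - N (F(q, N) = -2 + (-5 - N) = -7 - N)
U = -8 (U = -2 - 1*6 = -2 - 6 = -8)
I(d) = -4 + 1/(4*(-15 - d)) (I(d) = -4 + 1/(4*((-7 - d) - 8)) = -4 + 1/(4*(-15 - d)))
-39*(-6 + I(0)*11) = -39*(-6 + ((-241 - 16*0)/(4*(15 + 0)))*11) = -39*(-6 + ((¼)*(-241 + 0)/15)*11) = -39*(-6 + ((¼)*(1/15)*(-241))*11) = -39*(-6 - 241/60*11) = -39*(-6 - 2651/60) = -39*(-3011)/60 = -1*(-39143/20) = 39143/20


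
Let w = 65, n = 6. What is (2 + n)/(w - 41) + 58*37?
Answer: 6439/3 ≈ 2146.3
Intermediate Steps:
(2 + n)/(w - 41) + 58*37 = (2 + 6)/(65 - 41) + 58*37 = 8/24 + 2146 = 8*(1/24) + 2146 = ⅓ + 2146 = 6439/3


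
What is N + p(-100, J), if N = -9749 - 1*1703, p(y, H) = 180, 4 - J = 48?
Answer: -11272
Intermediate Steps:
J = -44 (J = 4 - 1*48 = 4 - 48 = -44)
N = -11452 (N = -9749 - 1703 = -11452)
N + p(-100, J) = -11452 + 180 = -11272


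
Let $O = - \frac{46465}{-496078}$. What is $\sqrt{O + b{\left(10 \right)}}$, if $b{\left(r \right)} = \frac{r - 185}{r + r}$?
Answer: $\frac{i \sqrt{2130266828965}}{496078} \approx 2.9422 i$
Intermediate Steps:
$b{\left(r \right)} = \frac{-185 + r}{2 r}$
$O = \frac{46465}{496078}$ ($O = \left(-46465\right) \left(- \frac{1}{496078}\right) = \frac{46465}{496078} \approx 0.093665$)
$\sqrt{O + b{\left(10 \right)}} = \sqrt{\frac{46465}{496078} + \frac{-185 + 10}{2 \cdot 10}} = \sqrt{\frac{46465}{496078} + \frac{1}{2} \cdot \frac{1}{10} \left(-175\right)} = \sqrt{\frac{46465}{496078} - \frac{35}{4}} = \sqrt{- \frac{8588435}{992156}} = \frac{i \sqrt{2130266828965}}{496078}$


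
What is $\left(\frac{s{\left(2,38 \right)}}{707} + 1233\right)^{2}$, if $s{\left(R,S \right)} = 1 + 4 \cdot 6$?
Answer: $\frac{759958523536}{499849} \approx 1.5204 \cdot 10^{6}$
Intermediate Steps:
$s{\left(R,S \right)} = 25$ ($s{\left(R,S \right)} = 1 + 24 = 25$)
$\left(\frac{s{\left(2,38 \right)}}{707} + 1233\right)^{2} = \left(\frac{25}{707} + 1233\right)^{2} = \left(\frac{871756}{707}\right)^{2} = \frac{759958523536}{499849}$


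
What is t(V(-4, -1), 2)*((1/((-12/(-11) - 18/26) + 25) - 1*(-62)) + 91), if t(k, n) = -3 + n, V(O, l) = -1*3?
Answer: -555839/3632 ≈ -153.04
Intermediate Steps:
V(O, l) = -3
t(V(-4, -1), 2)*((1/((-12/(-11) - 18/26) + 25) - 1*(-62)) + 91) = (-3 + 2)*((1/((-12/(-11) - 18/26) + 25) - 1*(-62)) + 91) = -((1/((-12*(-1/11) - 18*1/26) + 25) + 62) + 91) = -((1/((12/11 - 9/13) + 25) + 62) + 91) = -((1/(57/143 + 25) + 62) + 91) = -((1/(3632/143) + 62) + 91) = -((143/3632 + 62) + 91) = -(225327/3632 + 91) = -1*555839/3632 = -555839/3632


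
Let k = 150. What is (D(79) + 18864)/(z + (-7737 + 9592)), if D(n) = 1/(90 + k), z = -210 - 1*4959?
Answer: -4527361/795360 ≈ -5.6922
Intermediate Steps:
z = -5169 (z = -210 - 4959 = -5169)
D(n) = 1/240 (D(n) = 1/(90 + 150) = 1/240)
(D(79) + 18864)/(z + (-7737 + 9592)) = (1/240 + 18864)/(-5169 + (-7737 + 9592)) = 4527361/(240*(-5169 + 1855)) = (4527361/240)/(-3314) = (4527361/240)*(-1/3314) = -4527361/795360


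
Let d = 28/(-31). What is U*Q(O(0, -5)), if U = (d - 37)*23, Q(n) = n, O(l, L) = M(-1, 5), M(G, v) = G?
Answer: 27025/31 ≈ 871.77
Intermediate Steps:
d = -28/31 (d = 28*(-1/31) = -28/31 ≈ -0.90323)
O(l, L) = -1
U = -27025/31 (U = (-28/31 - 37)*23 = -1175/31*23 = -27025/31 ≈ -871.77)
U*Q(O(0, -5)) = -27025/31*(-1) = 27025/31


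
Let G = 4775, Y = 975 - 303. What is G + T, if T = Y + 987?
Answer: 6434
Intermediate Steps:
Y = 672
T = 1659 (T = 672 + 987 = 1659)
G + T = 4775 + 1659 = 6434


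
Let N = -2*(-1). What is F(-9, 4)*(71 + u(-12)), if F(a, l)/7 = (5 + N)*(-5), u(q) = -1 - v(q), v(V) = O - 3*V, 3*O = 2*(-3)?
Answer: -8820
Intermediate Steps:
O = -2 (O = (2*(-3))/3 = (⅓)*(-6) = -2)
N = 2
v(V) = -2 - 3*V
u(q) = 1 + 3*q (u(q) = -1 - (-2 - 3*q) = -1 + (2 + 3*q) = 1 + 3*q)
F(a, l) = -245 (F(a, l) = 7*((5 + 2)*(-5)) = 7*(7*(-5)) = 7*(-35) = -245)
F(-9, 4)*(71 + u(-12)) = -245*(71 + (1 + 3*(-12))) = -245*(71 + (1 - 36)) = -245*(71 - 35) = -245*36 = -8820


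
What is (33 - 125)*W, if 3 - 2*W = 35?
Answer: 1472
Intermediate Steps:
W = -16 (W = 3/2 - 1/2*35 = 3/2 - 35/2 = -16)
(33 - 125)*W = (33 - 125)*(-16) = -92*(-16) = 1472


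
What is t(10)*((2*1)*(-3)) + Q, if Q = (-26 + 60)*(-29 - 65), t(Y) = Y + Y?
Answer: -3316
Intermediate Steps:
t(Y) = 2*Y
Q = -3196 (Q = 34*(-94) = -3196)
t(10)*((2*1)*(-3)) + Q = (2*10)*((2*1)*(-3)) - 3196 = 20*(2*(-3)) - 3196 = 20*(-6) - 3196 = -120 - 3196 = -3316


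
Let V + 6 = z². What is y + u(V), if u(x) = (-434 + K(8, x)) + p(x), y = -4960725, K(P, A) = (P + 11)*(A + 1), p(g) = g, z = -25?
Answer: -4948760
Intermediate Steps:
K(P, A) = (1 + A)*(11 + P) (K(P, A) = (11 + P)*(1 + A) = (1 + A)*(11 + P))
V = 619 (V = -6 + (-25)² = -6 + 625 = 619)
u(x) = -415 + 20*x (u(x) = (-434 + (11 + 8 + 11*x + x*8)) + x = (-434 + (11 + 8 + 11*x + 8*x)) + x = (-434 + (19 + 19*x)) + x = (-415 + 19*x) + x = -415 + 20*x)
y + u(V) = -4960725 + (-415 + 20*619) = -4960725 + (-415 + 12380) = -4960725 + 11965 = -4948760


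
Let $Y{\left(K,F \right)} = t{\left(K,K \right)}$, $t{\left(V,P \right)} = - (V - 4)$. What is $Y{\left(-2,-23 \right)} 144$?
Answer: $864$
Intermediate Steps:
$t{\left(V,P \right)} = 4 - V$ ($t{\left(V,P \right)} = - (-4 + V) = 4 - V$)
$Y{\left(K,F \right)} = 4 - K$
$Y{\left(-2,-23 \right)} 144 = \left(4 - -2\right) 144 = \left(4 + 2\right) 144 = 6 \cdot 144 = 864$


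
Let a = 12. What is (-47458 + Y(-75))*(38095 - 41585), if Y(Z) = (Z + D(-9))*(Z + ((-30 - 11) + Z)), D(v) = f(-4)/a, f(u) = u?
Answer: 346235920/3 ≈ 1.1541e+8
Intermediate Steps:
D(v) = -1/3 (D(v) = -4/12 = -4*1/12 = -1/3)
Y(Z) = (-41 + 2*Z)*(-1/3 + Z) (Y(Z) = (Z - 1/3)*(Z + ((-30 - 11) + Z)) = (-1/3 + Z)*(Z + (-41 + Z)) = (-1/3 + Z)*(-41 + 2*Z) = (-41 + 2*Z)*(-1/3 + Z))
(-47458 + Y(-75))*(38095 - 41585) = (-47458 + (41/3 + 2*(-75)**2 - 125/3*(-75)))*(38095 - 41585) = (-47458 + (41/3 + 2*5625 + 3125))*(-3490) = (-47458 + (41/3 + 11250 + 3125))*(-3490) = (-47458 + 43166/3)*(-3490) = -99208/3*(-3490) = 346235920/3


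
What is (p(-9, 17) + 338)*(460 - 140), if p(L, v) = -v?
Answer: 102720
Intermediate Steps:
(p(-9, 17) + 338)*(460 - 140) = (-1*17 + 338)*(460 - 140) = (-17 + 338)*320 = 321*320 = 102720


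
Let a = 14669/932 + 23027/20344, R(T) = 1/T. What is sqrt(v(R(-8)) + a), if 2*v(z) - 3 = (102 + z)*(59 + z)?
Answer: sqrt(271184829201368754)/9480304 ≈ 54.930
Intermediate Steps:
v(z) = 3/2 + (59 + z)*(102 + z)/2 (v(z) = 3/2 + ((102 + z)*(59 + z))/2 = 3/2 + ((59 + z)*(102 + z))/2 = 3/2 + (59 + z)*(102 + z)/2)
a = 79971825/4740152 (a = 14669*(1/932) + 23027*(1/20344) = 14669/932 + 23027/20344 = 79971825/4740152 ≈ 16.871)
sqrt(v(R(-8)) + a) = sqrt((6021/2 + (1/(-8))**2/2 + (161/2)/(-8)) + 79971825/4740152) = sqrt((6021/2 + (-1/8)**2/2 + (161/2)*(-1/8)) + 79971825/4740152) = sqrt((6021/2 + (1/2)*(1/64) - 161/16) + 79971825/4740152) = sqrt((6021/2 + 1/128 - 161/16) + 79971825/4740152) = sqrt(384057/128 + 79971825/4740152) = sqrt(228840618783/75842432) = sqrt(271184829201368754)/9480304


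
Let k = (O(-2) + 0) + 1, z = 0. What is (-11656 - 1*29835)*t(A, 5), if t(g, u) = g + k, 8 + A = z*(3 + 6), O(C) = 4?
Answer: 124473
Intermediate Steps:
k = 5 (k = (4 + 0) + 1 = 4 + 1 = 5)
A = -8 (A = -8 + 0*(3 + 6) = -8 + 0*9 = -8 + 0 = -8)
t(g, u) = 5 + g (t(g, u) = g + 5 = 5 + g)
(-11656 - 1*29835)*t(A, 5) = (-11656 - 1*29835)*(5 - 8) = (-11656 - 29835)*(-3) = -41491*(-3) = 124473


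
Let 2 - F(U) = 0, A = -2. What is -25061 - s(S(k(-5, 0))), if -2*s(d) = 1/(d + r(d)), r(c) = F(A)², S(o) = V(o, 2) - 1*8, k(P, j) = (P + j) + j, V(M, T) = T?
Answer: -100245/4 ≈ -25061.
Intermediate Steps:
F(U) = 2 (F(U) = 2 - 1*0 = 2 + 0 = 2)
k(P, j) = P + 2*j
S(o) = -6 (S(o) = 2 - 1*8 = 2 - 8 = -6)
r(c) = 4 (r(c) = 2² = 4)
s(d) = -1/(2*(4 + d)) (s(d) = -1/(2*(d + 4)) = -1/(2*(4 + d)))
-25061 - s(S(k(-5, 0))) = -25061 - (-1)/(8 + 2*(-6)) = -25061 - (-1)/(8 - 12) = -25061 - (-1)/(-4) = -25061 - (-1)*(-1)/4 = -25061 - 1*¼ = -25061 - ¼ = -100245/4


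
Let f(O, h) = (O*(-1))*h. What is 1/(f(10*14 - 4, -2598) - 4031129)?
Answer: -1/3677801 ≈ -2.7190e-7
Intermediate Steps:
f(O, h) = -O*h (f(O, h) = (-O)*h = -O*h)
1/(f(10*14 - 4, -2598) - 4031129) = 1/(-1*(10*14 - 4)*(-2598) - 4031129) = 1/(-1*(140 - 4)*(-2598) - 4031129) = 1/(-1*136*(-2598) - 4031129) = 1/(353328 - 4031129) = 1/(-3677801) = -1/3677801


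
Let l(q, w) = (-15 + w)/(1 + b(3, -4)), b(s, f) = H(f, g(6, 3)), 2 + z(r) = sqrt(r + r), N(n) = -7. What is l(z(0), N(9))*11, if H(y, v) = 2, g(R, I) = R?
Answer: -242/3 ≈ -80.667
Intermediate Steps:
z(r) = -2 + sqrt(2)*sqrt(r) (z(r) = -2 + sqrt(r + r) = -2 + sqrt(2*r) = -2 + sqrt(2)*sqrt(r))
b(s, f) = 2
l(q, w) = -5 + w/3 (l(q, w) = (-15 + w)/(1 + 2) = (-15 + w)/3 = (-15 + w)*(1/3) = -5 + w/3)
l(z(0), N(9))*11 = (-5 + (1/3)*(-7))*11 = (-5 - 7/3)*11 = -22/3*11 = -242/3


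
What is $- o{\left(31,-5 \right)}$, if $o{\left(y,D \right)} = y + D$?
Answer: $-26$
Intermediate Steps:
$o{\left(y,D \right)} = D + y$
$- o{\left(31,-5 \right)} = - (-5 + 31) = \left(-1\right) 26 = -26$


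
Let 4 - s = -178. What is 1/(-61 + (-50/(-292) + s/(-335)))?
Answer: -48910/3001707 ≈ -0.016294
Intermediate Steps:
s = 182 (s = 4 - 1*(-178) = 4 + 178 = 182)
1/(-61 + (-50/(-292) + s/(-335))) = 1/(-61 + (-50/(-292) + 182/(-335))) = 1/(-61 + (-50*(-1/292) + 182*(-1/335))) = 1/(-61 + (25/146 - 182/335)) = 1/(-61 - 18197/48910) = 1/(-3001707/48910) = -48910/3001707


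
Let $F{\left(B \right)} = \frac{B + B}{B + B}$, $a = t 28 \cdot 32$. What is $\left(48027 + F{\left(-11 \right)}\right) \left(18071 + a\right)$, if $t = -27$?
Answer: $-293979388$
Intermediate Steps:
$a = -24192$ ($a = \left(-27\right) 28 \cdot 32 = \left(-756\right) 32 = -24192$)
$F{\left(B \right)} = 1$ ($F{\left(B \right)} = \frac{2 B}{2 B} = 2 B \frac{1}{2 B} = 1$)
$\left(48027 + F{\left(-11 \right)}\right) \left(18071 + a\right) = \left(48027 + 1\right) \left(18071 - 24192\right) = 48028 \left(-6121\right) = -293979388$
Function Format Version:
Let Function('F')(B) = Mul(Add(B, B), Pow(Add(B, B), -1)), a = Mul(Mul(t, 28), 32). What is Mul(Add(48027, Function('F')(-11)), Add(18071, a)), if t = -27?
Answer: -293979388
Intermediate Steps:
a = -24192 (a = Mul(Mul(-27, 28), 32) = Mul(-756, 32) = -24192)
Function('F')(B) = 1 (Function('F')(B) = Mul(Mul(2, B), Pow(Mul(2, B), -1)) = Mul(Mul(2, B), Mul(Rational(1, 2), Pow(B, -1))) = 1)
Mul(Add(48027, Function('F')(-11)), Add(18071, a)) = Mul(Add(48027, 1), Add(18071, -24192)) = Mul(48028, -6121) = -293979388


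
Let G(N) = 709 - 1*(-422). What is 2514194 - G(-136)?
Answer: 2513063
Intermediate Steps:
G(N) = 1131 (G(N) = 709 + 422 = 1131)
2514194 - G(-136) = 2514194 - 1*1131 = 2514194 - 1131 = 2513063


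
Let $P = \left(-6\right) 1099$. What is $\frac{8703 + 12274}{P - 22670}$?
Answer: $- \frac{20977}{29264} \approx -0.71682$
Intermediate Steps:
$P = -6594$
$\frac{8703 + 12274}{P - 22670} = \frac{8703 + 12274}{-6594 - 22670} = \frac{20977}{-29264} = 20977 \left(- \frac{1}{29264}\right) = - \frac{20977}{29264}$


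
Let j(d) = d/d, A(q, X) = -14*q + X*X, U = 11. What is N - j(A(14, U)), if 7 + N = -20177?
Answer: -20185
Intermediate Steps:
A(q, X) = X² - 14*q (A(q, X) = -14*q + X² = X² - 14*q)
j(d) = 1
N = -20184 (N = -7 - 20177 = -20184)
N - j(A(14, U)) = -20184 - 1*1 = -20184 - 1 = -20185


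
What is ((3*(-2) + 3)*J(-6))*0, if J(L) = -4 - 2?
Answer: 0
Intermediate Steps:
J(L) = -6
((3*(-2) + 3)*J(-6))*0 = ((3*(-2) + 3)*(-6))*0 = ((-6 + 3)*(-6))*0 = -3*(-6)*0 = 18*0 = 0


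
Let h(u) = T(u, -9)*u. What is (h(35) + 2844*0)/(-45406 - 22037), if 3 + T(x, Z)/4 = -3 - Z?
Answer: -140/22481 ≈ -0.0062275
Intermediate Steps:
T(x, Z) = -24 - 4*Z (T(x, Z) = -12 + 4*(-3 - Z) = -12 + (-12 - 4*Z) = -24 - 4*Z)
h(u) = 12*u (h(u) = (-24 - 4*(-9))*u = (-24 + 36)*u = 12*u)
(h(35) + 2844*0)/(-45406 - 22037) = (12*35 + 2844*0)/(-45406 - 22037) = (420 + 0)/(-67443) = 420*(-1/67443) = -140/22481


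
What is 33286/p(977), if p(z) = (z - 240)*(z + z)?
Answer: 1513/65459 ≈ 0.023114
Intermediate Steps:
p(z) = 2*z*(-240 + z) (p(z) = (-240 + z)*(2*z) = 2*z*(-240 + z))
33286/p(977) = 33286/((2*977*(-240 + 977))) = 33286/((2*977*737)) = 33286/1440098 = 33286*(1/1440098) = 1513/65459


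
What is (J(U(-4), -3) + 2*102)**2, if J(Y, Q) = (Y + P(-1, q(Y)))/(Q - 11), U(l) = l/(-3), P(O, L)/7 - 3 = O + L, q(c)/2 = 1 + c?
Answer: 1971216/49 ≈ 40229.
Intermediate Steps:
q(c) = 2 + 2*c (q(c) = 2*(1 + c) = 2 + 2*c)
P(O, L) = 21 + 7*L + 7*O (P(O, L) = 21 + 7*(O + L) = 21 + 7*(L + O) = 21 + (7*L + 7*O) = 21 + 7*L + 7*O)
U(l) = -l/3 (U(l) = l*(-1/3) = -l/3)
J(Y, Q) = (28 + 15*Y)/(-11 + Q) (J(Y, Q) = (Y + (21 + 7*(2 + 2*Y) + 7*(-1)))/(Q - 11) = (Y + (21 + (14 + 14*Y) - 7))/(-11 + Q) = (Y + (28 + 14*Y))/(-11 + Q) = (28 + 15*Y)/(-11 + Q))
(J(U(-4), -3) + 2*102)**2 = ((28 + 15*(-1/3*(-4)))/(-11 - 3) + 2*102)**2 = ((28 + 15*(4/3))/(-14) + 204)**2 = (-(28 + 20)/14 + 204)**2 = (-1/14*48 + 204)**2 = (-24/7 + 204)**2 = (1404/7)**2 = 1971216/49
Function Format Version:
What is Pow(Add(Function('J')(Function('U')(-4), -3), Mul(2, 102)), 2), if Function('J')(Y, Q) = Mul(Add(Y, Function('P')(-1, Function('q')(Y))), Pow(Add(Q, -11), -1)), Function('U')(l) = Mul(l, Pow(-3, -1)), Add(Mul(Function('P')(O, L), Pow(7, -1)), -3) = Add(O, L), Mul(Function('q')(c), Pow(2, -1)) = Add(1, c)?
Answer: Rational(1971216, 49) ≈ 40229.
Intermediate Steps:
Function('q')(c) = Add(2, Mul(2, c)) (Function('q')(c) = Mul(2, Add(1, c)) = Add(2, Mul(2, c)))
Function('P')(O, L) = Add(21, Mul(7, L), Mul(7, O)) (Function('P')(O, L) = Add(21, Mul(7, Add(O, L))) = Add(21, Mul(7, Add(L, O))) = Add(21, Add(Mul(7, L), Mul(7, O))) = Add(21, Mul(7, L), Mul(7, O)))
Function('U')(l) = Mul(Rational(-1, 3), l) (Function('U')(l) = Mul(l, Rational(-1, 3)) = Mul(Rational(-1, 3), l))
Function('J')(Y, Q) = Mul(Pow(Add(-11, Q), -1), Add(28, Mul(15, Y))) (Function('J')(Y, Q) = Mul(Add(Y, Add(21, Mul(7, Add(2, Mul(2, Y))), Mul(7, -1))), Pow(Add(Q, -11), -1)) = Mul(Add(Y, Add(21, Add(14, Mul(14, Y)), -7)), Pow(Add(-11, Q), -1)) = Mul(Add(Y, Add(28, Mul(14, Y))), Pow(Add(-11, Q), -1)) = Mul(Add(28, Mul(15, Y)), Pow(Add(-11, Q), -1)) = Mul(Pow(Add(-11, Q), -1), Add(28, Mul(15, Y))))
Pow(Add(Function('J')(Function('U')(-4), -3), Mul(2, 102)), 2) = Pow(Add(Mul(Pow(Add(-11, -3), -1), Add(28, Mul(15, Mul(Rational(-1, 3), -4)))), Mul(2, 102)), 2) = Pow(Add(Mul(Pow(-14, -1), Add(28, Mul(15, Rational(4, 3)))), 204), 2) = Pow(Add(Mul(Rational(-1, 14), Add(28, 20)), 204), 2) = Pow(Add(Mul(Rational(-1, 14), 48), 204), 2) = Pow(Add(Rational(-24, 7), 204), 2) = Pow(Rational(1404, 7), 2) = Rational(1971216, 49)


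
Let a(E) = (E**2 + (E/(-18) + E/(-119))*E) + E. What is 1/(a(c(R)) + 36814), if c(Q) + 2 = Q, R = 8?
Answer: 119/4385590 ≈ 2.7134e-5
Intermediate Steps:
c(Q) = -2 + Q
a(E) = E + 2005*E**2/2142 (a(E) = (E**2 + (E*(-1/18) + E*(-1/119))*E) + E = (E**2 + (-E/18 - E/119)*E) + E = (E**2 + (-137*E/2142)*E) + E = (E**2 - 137*E**2/2142) + E = 2005*E**2/2142 + E = E + 2005*E**2/2142)
1/(a(c(R)) + 36814) = 1/((-2 + 8)*(2142 + 2005*(-2 + 8))/2142 + 36814) = 1/((1/2142)*6*(2142 + 2005*6) + 36814) = 1/((1/2142)*6*(2142 + 12030) + 36814) = 1/((1/2142)*6*14172 + 36814) = 1/(4724/119 + 36814) = 1/(4385590/119) = 119/4385590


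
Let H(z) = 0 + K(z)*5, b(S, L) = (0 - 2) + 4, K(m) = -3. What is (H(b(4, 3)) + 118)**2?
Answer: 10609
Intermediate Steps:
b(S, L) = 2 (b(S, L) = -2 + 4 = 2)
H(z) = -15 (H(z) = 0 - 3*5 = 0 - 15 = -15)
(H(b(4, 3)) + 118)**2 = (-15 + 118)**2 = 103**2 = 10609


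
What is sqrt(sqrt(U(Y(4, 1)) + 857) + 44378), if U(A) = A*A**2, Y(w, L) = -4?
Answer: sqrt(44378 + sqrt(793)) ≈ 210.73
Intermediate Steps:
U(A) = A**3
sqrt(sqrt(U(Y(4, 1)) + 857) + 44378) = sqrt(sqrt((-4)**3 + 857) + 44378) = sqrt(sqrt(-64 + 857) + 44378) = sqrt(sqrt(793) + 44378) = sqrt(44378 + sqrt(793))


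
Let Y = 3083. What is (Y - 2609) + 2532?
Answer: 3006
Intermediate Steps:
(Y - 2609) + 2532 = (3083 - 2609) + 2532 = 474 + 2532 = 3006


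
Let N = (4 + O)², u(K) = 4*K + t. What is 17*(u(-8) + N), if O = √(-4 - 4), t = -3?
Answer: -459 + 272*I*√2 ≈ -459.0 + 384.67*I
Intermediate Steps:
O = 2*I*√2 (O = √(-8) = 2*I*√2 ≈ 2.8284*I)
u(K) = -3 + 4*K (u(K) = 4*K - 3 = -3 + 4*K)
N = (4 + 2*I*√2)² ≈ 8.0 + 22.627*I
17*(u(-8) + N) = 17*((-3 + 4*(-8)) + (8 + 16*I*√2)) = 17*((-3 - 32) + (8 + 16*I*√2)) = 17*(-35 + (8 + 16*I*√2)) = 17*(-27 + 16*I*√2) = -459 + 272*I*√2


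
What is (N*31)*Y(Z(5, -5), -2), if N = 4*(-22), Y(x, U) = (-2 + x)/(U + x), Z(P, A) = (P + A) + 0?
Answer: -2728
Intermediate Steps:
Z(P, A) = A + P (Z(P, A) = (A + P) + 0 = A + P)
Y(x, U) = (-2 + x)/(U + x)
N = -88
(N*31)*Y(Z(5, -5), -2) = (-88*31)*((-2 + (-5 + 5))/(-2 + (-5 + 5))) = -2728*(-2 + 0)/(-2 + 0) = -2728*(-2)/(-2) = -(-1364)*(-2) = -2728*1 = -2728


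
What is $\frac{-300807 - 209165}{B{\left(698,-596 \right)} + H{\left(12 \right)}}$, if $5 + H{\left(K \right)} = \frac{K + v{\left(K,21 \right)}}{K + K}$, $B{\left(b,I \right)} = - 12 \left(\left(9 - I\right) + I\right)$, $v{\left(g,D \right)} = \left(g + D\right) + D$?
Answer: $\frac{2039888}{441} \approx 4625.6$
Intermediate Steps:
$v{\left(g,D \right)} = g + 2 D$ ($v{\left(g,D \right)} = \left(D + g\right) + D = g + 2 D$)
$B{\left(b,I \right)} = -108$ ($B{\left(b,I \right)} = \left(-12\right) 9 = -108$)
$H{\left(K \right)} = -5 + \frac{42 + 2 K}{2 K}$ ($H{\left(K \right)} = -5 + \frac{K + \left(K + 2 \cdot 21\right)}{K + K} = -5 + \frac{K + \left(K + 42\right)}{2 K} = -5 + \left(K + \left(42 + K\right)\right) \frac{1}{2 K} = -5 + \left(42 + 2 K\right) \frac{1}{2 K} = -5 + \frac{42 + 2 K}{2 K}$)
$\frac{-300807 - 209165}{B{\left(698,-596 \right)} + H{\left(12 \right)}} = \frac{-300807 - 209165}{-108 - \left(4 - \frac{21}{12}\right)} = - \frac{509972}{-108 + \left(-4 + 21 \cdot \frac{1}{12}\right)} = - \frac{509972}{-108 + \left(-4 + \frac{7}{4}\right)} = - \frac{509972}{-108 - \frac{9}{4}} = - \frac{509972}{- \frac{441}{4}} = \left(-509972\right) \left(- \frac{4}{441}\right) = \frac{2039888}{441}$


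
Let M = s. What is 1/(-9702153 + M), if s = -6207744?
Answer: -1/15909897 ≈ -6.2854e-8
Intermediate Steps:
M = -6207744
1/(-9702153 + M) = 1/(-9702153 - 6207744) = 1/(-15909897) = -1/15909897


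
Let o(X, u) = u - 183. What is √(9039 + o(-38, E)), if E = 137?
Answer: 23*√17 ≈ 94.831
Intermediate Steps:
o(X, u) = -183 + u
√(9039 + o(-38, E)) = √(9039 + (-183 + 137)) = √(9039 - 46) = √8993 = 23*√17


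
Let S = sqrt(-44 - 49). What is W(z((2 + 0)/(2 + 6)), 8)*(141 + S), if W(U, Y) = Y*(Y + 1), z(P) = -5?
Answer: 10152 + 72*I*sqrt(93) ≈ 10152.0 + 694.34*I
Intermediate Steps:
W(U, Y) = Y*(1 + Y)
S = I*sqrt(93) (S = sqrt(-93) = I*sqrt(93) ≈ 9.6436*I)
W(z((2 + 0)/(2 + 6)), 8)*(141 + S) = (8*(1 + 8))*(141 + I*sqrt(93)) = (8*9)*(141 + I*sqrt(93)) = 72*(141 + I*sqrt(93)) = 10152 + 72*I*sqrt(93)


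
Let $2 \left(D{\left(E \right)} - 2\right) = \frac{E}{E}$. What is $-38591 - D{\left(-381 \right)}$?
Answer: $- \frac{77187}{2} \approx -38594.0$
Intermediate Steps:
$D{\left(E \right)} = \frac{5}{2}$ ($D{\left(E \right)} = 2 + \frac{E \frac{1}{E}}{2} = 2 + \frac{1}{2} \cdot 1 = 2 + \frac{1}{2} = \frac{5}{2}$)
$-38591 - D{\left(-381 \right)} = -38591 - \frac{5}{2} = - \frac{77187}{2}$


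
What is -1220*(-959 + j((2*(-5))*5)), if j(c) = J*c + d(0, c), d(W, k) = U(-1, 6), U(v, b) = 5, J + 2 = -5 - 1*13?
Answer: -56120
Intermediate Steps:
J = -20 (J = -2 + (-5 - 1*13) = -2 + (-5 - 13) = -2 - 18 = -20)
d(W, k) = 5
j(c) = 5 - 20*c (j(c) = -20*c + 5 = 5 - 20*c)
-1220*(-959 + j((2*(-5))*5)) = -1220*(-959 + (5 - 20*2*(-5)*5)) = -1220*(-959 + (5 - (-200)*5)) = -1220*(-959 + (5 - 20*(-50))) = -1220*(-959 + (5 + 1000)) = -1220*(-959 + 1005) = -1220*46 = -56120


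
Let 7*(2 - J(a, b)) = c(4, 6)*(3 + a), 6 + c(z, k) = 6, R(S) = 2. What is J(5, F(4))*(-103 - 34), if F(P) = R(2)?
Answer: -274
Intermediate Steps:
c(z, k) = 0 (c(z, k) = -6 + 6 = 0)
F(P) = 2
J(a, b) = 2 (J(a, b) = 2 - 0*(3 + a) = 2 - ⅐*0 = 2 + 0 = 2)
J(5, F(4))*(-103 - 34) = 2*(-103 - 34) = 2*(-137) = -274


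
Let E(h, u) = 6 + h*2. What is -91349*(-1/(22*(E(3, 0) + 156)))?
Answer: 91349/3696 ≈ 24.716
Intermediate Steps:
E(h, u) = 6 + 2*h
-91349*(-1/(22*(E(3, 0) + 156))) = -91349*(-1/(22*((6 + 2*3) + 156))) = -91349*(-1/(22*((6 + 6) + 156))) = -91349*(-1/(22*(12 + 156))) = -91349/(168*(-22)) = -91349/(-3696) = -91349*(-1/3696) = 91349/3696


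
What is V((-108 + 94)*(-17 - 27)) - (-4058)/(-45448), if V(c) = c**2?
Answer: 8622756115/22724 ≈ 3.7946e+5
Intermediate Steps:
V((-108 + 94)*(-17 - 27)) - (-4058)/(-45448) = ((-108 + 94)*(-17 - 27))**2 - (-4058)/(-45448) = (-14*(-44))**2 - (-4058)*(-1)/45448 = 616**2 - 1*2029/22724 = 379456 - 2029/22724 = 8622756115/22724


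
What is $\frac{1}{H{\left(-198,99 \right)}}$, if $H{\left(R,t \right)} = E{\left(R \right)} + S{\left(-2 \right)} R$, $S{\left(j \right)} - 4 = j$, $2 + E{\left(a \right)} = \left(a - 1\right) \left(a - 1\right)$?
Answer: $\frac{1}{39203} \approx 2.5508 \cdot 10^{-5}$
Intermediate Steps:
$E{\left(a \right)} = -2 + \left(-1 + a\right)^{2}$ ($E{\left(a \right)} = -2 + \left(a - 1\right) \left(a - 1\right) = -2 + \left(-1 + a\right) \left(-1 + a\right) = -2 + \left(-1 + a\right)^{2}$)
$S{\left(j \right)} = 4 + j$
$H{\left(R,t \right)} = -2 + \left(-1 + R\right)^{2} + 2 R$ ($H{\left(R,t \right)} = \left(-2 + \left(-1 + R\right)^{2}\right) + \left(4 - 2\right) R = \left(-2 + \left(-1 + R\right)^{2}\right) + 2 R = -2 + \left(-1 + R\right)^{2} + 2 R$)
$\frac{1}{H{\left(-198,99 \right)}} = \frac{1}{-1 + \left(-198\right)^{2}} = \frac{1}{-1 + 39204} = \frac{1}{39203}$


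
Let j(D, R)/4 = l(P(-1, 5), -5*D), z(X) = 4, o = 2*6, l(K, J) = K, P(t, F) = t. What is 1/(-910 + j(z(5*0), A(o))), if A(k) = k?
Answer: -1/914 ≈ -0.0010941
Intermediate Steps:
o = 12
j(D, R) = -4 (j(D, R) = 4*(-1) = -4)
1/(-910 + j(z(5*0), A(o))) = 1/(-910 - 4) = 1/(-914) = -1/914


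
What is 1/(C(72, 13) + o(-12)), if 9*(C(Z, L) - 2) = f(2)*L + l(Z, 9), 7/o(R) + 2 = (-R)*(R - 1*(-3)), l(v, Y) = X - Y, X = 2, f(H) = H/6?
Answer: 2970/4871 ≈ 0.60973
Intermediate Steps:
f(H) = H/6 (f(H) = H*(1/6) = H/6)
l(v, Y) = 2 - Y
o(R) = 7/(-2 - R*(3 + R)) (o(R) = 7/(-2 + (-R)*(R - 1*(-3))) = 7/(-2 + (-R)*(R + 3)) = 7/(-2 + (-R)*(3 + R)) = 7/(-2 - R*(3 + R)))
C(Z, L) = 11/9 + L/27 (C(Z, L) = 2 + (((1/6)*2)*L + (2 - 1*9))/9 = 2 + (L/3 + (2 - 9))/9 = 2 + (L/3 - 7)/9 = 2 + (-7 + L/3)/9 = 2 + (-7/9 + L/27) = 11/9 + L/27)
1/(C(72, 13) + o(-12)) = 1/((11/9 + (1/27)*13) - 7/(2 + (-12)**2 + 3*(-12))) = 1/((11/9 + 13/27) - 7/(2 + 144 - 36)) = 1/(46/27 - 7/110) = 1/(4871/2970) = 2970/4871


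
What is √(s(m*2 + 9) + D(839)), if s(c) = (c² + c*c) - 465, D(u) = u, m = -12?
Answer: 2*√206 ≈ 28.705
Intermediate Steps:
s(c) = -465 + 2*c² (s(c) = (c² + c²) - 465 = 2*c² - 465 = -465 + 2*c²)
√(s(m*2 + 9) + D(839)) = √((-465 + 2*(-12*2 + 9)²) + 839) = √((-465 + 2*(-24 + 9)²) + 839) = √((-465 + 2*(-15)²) + 839) = √((-465 + 2*225) + 839) = √((-465 + 450) + 839) = √(-15 + 839) = √824 = 2*√206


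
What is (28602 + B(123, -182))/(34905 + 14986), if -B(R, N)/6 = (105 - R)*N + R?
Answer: 8208/49891 ≈ 0.16452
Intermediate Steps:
B(R, N) = -6*R - 6*N*(105 - R) (B(R, N) = -6*((105 - R)*N + R) = -6*(N*(105 - R) + R) = -6*(R + N*(105 - R)) = -6*R - 6*N*(105 - R))
(28602 + B(123, -182))/(34905 + 14986) = (28602 + (-630*(-182) - 6*123 + 6*(-182)*123))/(34905 + 14986) = (28602 + (114660 - 738 - 134316))/49891 = (28602 - 20394)*(1/49891) = 8208*(1/49891) = 8208/49891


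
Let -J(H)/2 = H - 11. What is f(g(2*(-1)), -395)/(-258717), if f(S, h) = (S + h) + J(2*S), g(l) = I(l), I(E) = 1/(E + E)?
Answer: 1489/1034868 ≈ 0.0014388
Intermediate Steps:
I(E) = 1/(2*E)
g(l) = 1/(2*l)
J(H) = 22 - 2*H (J(H) = -2*(H - 11) = -2*(-11 + H) = 22 - 2*H)
f(S, h) = 22 + h - 3*S (f(S, h) = (S + h) + (22 - 4*S) = 22 + h - 3*S)
f(g(2*(-1)), -395)/(-258717) = (22 - 395 - 3/(2*(2*(-1))))/(-258717) = (22 - 395 - 3/(2*(-2)))*(-1/258717) = (22 - 395 - 3*(-1)/(2*2))*(-1/258717) = (22 - 395 - 3*(-1/4))*(-1/258717) = (22 - 395 + 3/4)*(-1/258717) = -1489/4*(-1/258717) = 1489/1034868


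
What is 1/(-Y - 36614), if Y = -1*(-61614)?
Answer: -1/98228 ≈ -1.0180e-5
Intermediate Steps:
Y = 61614
1/(-Y - 36614) = 1/(-1*61614 - 36614) = 1/(-61614 - 36614) = 1/(-98228) = -1/98228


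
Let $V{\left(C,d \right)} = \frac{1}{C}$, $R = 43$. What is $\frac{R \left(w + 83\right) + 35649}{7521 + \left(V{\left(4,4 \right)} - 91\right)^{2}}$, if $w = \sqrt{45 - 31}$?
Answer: $\frac{627488}{252105} + \frac{688 \sqrt{14}}{252105} \approx 2.4992$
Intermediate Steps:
$w = \sqrt{14} \approx 3.7417$
$\frac{R \left(w + 83\right) + 35649}{7521 + \left(V{\left(4,4 \right)} - 91\right)^{2}} = \frac{43 \left(\sqrt{14} + 83\right) + 35649}{7521 + \left(\frac{1}{4} - 91\right)^{2}} = \frac{43 \left(83 + \sqrt{14}\right) + 35649}{7521 + \left(\frac{1}{4} - 91\right)^{2}} = \frac{\left(3569 + 43 \sqrt{14}\right) + 35649}{7521 + \left(- \frac{363}{4}\right)^{2}} = \frac{39218 + 43 \sqrt{14}}{7521 + \frac{131769}{16}} = \frac{39218 + 43 \sqrt{14}}{\frac{252105}{16}} = \left(39218 + 43 \sqrt{14}\right) \frac{16}{252105} = \frac{627488}{252105} + \frac{688 \sqrt{14}}{252105}$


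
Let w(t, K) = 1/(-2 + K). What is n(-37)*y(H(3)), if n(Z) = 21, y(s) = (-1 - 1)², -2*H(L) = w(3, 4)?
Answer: 84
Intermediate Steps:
H(L) = -¼ (H(L) = -1/(2*(-2 + 4)) = -½/2 = -½*½ = -¼)
y(s) = 4 (y(s) = (-2)² = 4)
n(-37)*y(H(3)) = 21*4 = 84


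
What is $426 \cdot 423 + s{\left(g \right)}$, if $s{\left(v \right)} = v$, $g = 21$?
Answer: $180219$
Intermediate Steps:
$426 \cdot 423 + s{\left(g \right)} = 426 \cdot 423 + 21 = 180198 + 21 = 180219$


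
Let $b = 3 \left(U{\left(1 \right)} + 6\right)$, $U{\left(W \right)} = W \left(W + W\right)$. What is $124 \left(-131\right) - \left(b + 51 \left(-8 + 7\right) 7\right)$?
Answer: $-15911$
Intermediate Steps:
$U{\left(W \right)} = 2 W^{2}$ ($U{\left(W \right)} = W 2 W = 2 W^{2}$)
$b = 24$ ($b = 3 \left(2 \cdot 1^{2} + 6\right) = 3 \left(2 \cdot 1 + 6\right) = 3 \left(2 + 6\right) = 3 \cdot 8 = 24$)
$124 \left(-131\right) - \left(b + 51 \left(-8 + 7\right) 7\right) = 124 \left(-131\right) - \left(24 + 51 \left(-8 + 7\right) 7\right) = -16244 - \left(24 + 51 \left(\left(-1\right) 7\right)\right) = -16244 - \left(24 + 51 \left(-7\right)\right) = -16244 - \left(24 - 357\right) = -16244 - -333 = -16244 + 333 = -15911$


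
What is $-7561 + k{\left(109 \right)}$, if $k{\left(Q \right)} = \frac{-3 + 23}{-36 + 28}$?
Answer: $- \frac{15127}{2} \approx -7563.5$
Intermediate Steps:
$k{\left(Q \right)} = - \frac{5}{2}$ ($k{\left(Q \right)} = \frac{20}{-8} = 20 \left(- \frac{1}{8}\right) = - \frac{5}{2}$)
$-7561 + k{\left(109 \right)} = -7561 - \frac{5}{2} = - \frac{15127}{2}$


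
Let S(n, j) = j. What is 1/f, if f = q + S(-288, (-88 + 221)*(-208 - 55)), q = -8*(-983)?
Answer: -1/27115 ≈ -3.6880e-5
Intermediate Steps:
q = 7864
f = -27115 (f = 7864 + (-88 + 221)*(-208 - 55) = 7864 + 133*(-263) = 7864 - 34979 = -27115)
1/f = 1/(-27115) = -1/27115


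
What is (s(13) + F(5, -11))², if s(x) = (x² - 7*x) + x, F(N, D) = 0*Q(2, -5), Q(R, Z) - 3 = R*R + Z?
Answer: 8281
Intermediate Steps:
Q(R, Z) = 3 + Z + R² (Q(R, Z) = 3 + (R*R + Z) = 3 + (R² + Z) = 3 + (Z + R²) = 3 + Z + R²)
F(N, D) = 0 (F(N, D) = 0*(3 - 5 + 2²) = 0*(3 - 5 + 4) = 0*2 = 0)
s(x) = x² - 6*x
(s(13) + F(5, -11))² = (13*(-6 + 13) + 0)² = (13*7 + 0)² = (91 + 0)² = 91² = 8281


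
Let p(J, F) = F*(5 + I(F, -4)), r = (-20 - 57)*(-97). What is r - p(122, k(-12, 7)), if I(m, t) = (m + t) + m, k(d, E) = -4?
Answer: 7441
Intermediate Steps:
r = 7469 (r = -77*(-97) = 7469)
I(m, t) = t + 2*m
p(J, F) = F*(1 + 2*F) (p(J, F) = F*(5 + (-4 + 2*F)) = F*(1 + 2*F))
r - p(122, k(-12, 7)) = 7469 - (-4)*(1 + 2*(-4)) = 7469 - (-4)*(1 - 8) = 7469 - (-4)*(-7) = 7469 - 1*28 = 7469 - 28 = 7441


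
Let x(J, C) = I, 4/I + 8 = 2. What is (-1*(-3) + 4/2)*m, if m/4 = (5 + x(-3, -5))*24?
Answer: 2080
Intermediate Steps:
I = -⅔ (I = 4/(-8 + 2) = 4/(-6) = 4*(-⅙) = -⅔ ≈ -0.66667)
x(J, C) = -⅔
m = 416 (m = 4*((5 - ⅔)*24) = 4*((13/3)*24) = 4*104 = 416)
(-1*(-3) + 4/2)*m = (-1*(-3) + 4/2)*416 = (3 + 4*(½))*416 = (3 + 2)*416 = 5*416 = 2080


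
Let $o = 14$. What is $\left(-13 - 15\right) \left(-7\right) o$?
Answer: $2744$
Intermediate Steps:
$\left(-13 - 15\right) \left(-7\right) o = \left(-13 - 15\right) \left(-7\right) 14 = \left(-28\right) \left(-7\right) 14 = 196 \cdot 14 = 2744$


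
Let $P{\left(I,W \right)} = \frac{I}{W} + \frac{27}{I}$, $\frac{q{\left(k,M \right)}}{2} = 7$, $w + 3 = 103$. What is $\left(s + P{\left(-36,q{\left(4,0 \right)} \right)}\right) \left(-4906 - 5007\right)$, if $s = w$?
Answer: $- \frac{26834491}{28} \approx -9.5838 \cdot 10^{5}$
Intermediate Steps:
$w = 100$ ($w = -3 + 103 = 100$)
$q{\left(k,M \right)} = 14$ ($q{\left(k,M \right)} = 2 \cdot 7 = 14$)
$P{\left(I,W \right)} = \frac{27}{I} + \frac{I}{W}$
$s = 100$
$\left(s + P{\left(-36,q{\left(4,0 \right)} \right)}\right) \left(-4906 - 5007\right) = \left(100 + \left(\frac{27}{-36} - \frac{36}{14}\right)\right) \left(-4906 - 5007\right) = \left(100 + \left(27 \left(- \frac{1}{36}\right) - \frac{18}{7}\right)\right) \left(-9913\right) = \left(100 - \frac{93}{28}\right) \left(-9913\right) = \frac{2707}{28} \left(-9913\right) = - \frac{26834491}{28}$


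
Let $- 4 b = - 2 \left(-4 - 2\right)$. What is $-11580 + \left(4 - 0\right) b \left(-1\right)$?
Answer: $-11568$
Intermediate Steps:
$b = -3$ ($b = - \frac{\left(-2\right) \left(-4 - 2\right)}{4} = - \frac{\left(-2\right) \left(-6\right)}{4} = \left(- \frac{1}{4}\right) 12 = -3$)
$-11580 + \left(4 - 0\right) b \left(-1\right) = -11580 + \left(4 - 0\right) \left(-3\right) \left(-1\right) = -11580 + \left(4 + 0\right) \left(-3\right) \left(-1\right) = -11580 + 4 \left(-3\right) \left(-1\right) = -11580 - -12 = -11580 + 12 = -11568$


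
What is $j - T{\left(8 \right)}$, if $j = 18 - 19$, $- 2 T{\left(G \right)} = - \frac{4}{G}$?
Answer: $- \frac{5}{4} \approx -1.25$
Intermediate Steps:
$T{\left(G \right)} = \frac{2}{G}$ ($T{\left(G \right)} = - \frac{\left(-4\right) \frac{1}{G}}{2} = \frac{2}{G}$)
$j = -1$ ($j = 18 - 19 = -1$)
$j - T{\left(8 \right)} = -1 - \frac{2}{8} = -1 - 2 \cdot \frac{1}{8} = -1 - \frac{1}{4} = - \frac{5}{4}$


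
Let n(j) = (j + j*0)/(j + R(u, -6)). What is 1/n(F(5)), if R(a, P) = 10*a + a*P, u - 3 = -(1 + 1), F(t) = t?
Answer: 9/5 ≈ 1.8000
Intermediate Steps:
u = 1 (u = 3 - (1 + 1) = 3 - 1*2 = 3 - 2 = 1)
R(a, P) = 10*a + P*a
n(j) = j/(4 + j) (n(j) = (j + j*0)/(j + 1*(10 - 6)) = (j + 0)/(j + 1*4) = j/(j + 4) = j/(4 + j))
1/n(F(5)) = 1/(5/(4 + 5)) = 1/(5/9) = 9/5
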